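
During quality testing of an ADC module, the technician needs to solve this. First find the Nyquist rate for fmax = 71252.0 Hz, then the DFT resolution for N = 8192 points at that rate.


Step 1 — Nyquist sampling rate:
fs = 2 * fmax = 2 * 71252.0 = 142504.0 Hz

Step 2 — DFT bin spacing:
df = fs / N = 142504.0 / 8192 = 17.3955 Hz

17.3955 Hz


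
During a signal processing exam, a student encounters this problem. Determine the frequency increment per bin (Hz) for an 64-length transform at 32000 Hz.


DFT frequency resolution:
df = fs / N
   = 32000 / 64
   = 500.0 Hz

500.0 Hz


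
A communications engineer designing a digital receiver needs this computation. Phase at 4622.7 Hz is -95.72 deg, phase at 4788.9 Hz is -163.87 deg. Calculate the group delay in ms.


Group delay from phase difference:
tau = -d(phi)/d(omega)
d(phi) = -68.15 deg = -1.189442 rad
d(omega) = 2*pi*(4788.9 - 4622.7) = 1044.2654 rad/s
tau = -(-1.189442) / 1044.2654
    = 1.139 ms

1.139 ms


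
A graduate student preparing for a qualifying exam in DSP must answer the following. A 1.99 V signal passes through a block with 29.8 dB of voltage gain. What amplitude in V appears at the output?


Output voltage from dB gain:
V_out = V_in * 10^(gain_dB / 20)
      = 1.99 * 10^(29.8 / 20)
      = 1.99 * 30.902954
      = 61.4969 V

61.4969 V


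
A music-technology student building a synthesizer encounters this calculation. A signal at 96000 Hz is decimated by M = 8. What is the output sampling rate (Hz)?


Decimation reduces the sample rate:
fs_out = fs_in / M
       = 96000 / 8
       = 12000.0 Hz

12000.0 Hz


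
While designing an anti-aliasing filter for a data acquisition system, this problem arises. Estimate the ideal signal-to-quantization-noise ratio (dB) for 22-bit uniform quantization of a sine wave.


Theoretical SNR for a full-scale sinusoid:
SNR = 6.02 * N + 1.76
    = 6.02 * 22 + 1.76
    = 132.44 + 1.76
    = 134.2 dB

134.2 dB


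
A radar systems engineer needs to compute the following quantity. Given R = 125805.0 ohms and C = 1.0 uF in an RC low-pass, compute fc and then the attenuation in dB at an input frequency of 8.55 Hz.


Step 1 — cutoff frequency:
fc = 1 / (2*pi*R*C)
C = 1.0 uF = 1e-06 F
fc = 1 / (2*pi*125805.0*1e-06)
   = 1.26509 Hz

Step 2 — magnitude at f = 8.55 Hz:
|H(f)| = 1 / sqrt(1 + (f/fc)^2)
f/fc = 8.55 / 1.26509 = 6.758412
|H| = 1 / sqrt(1 + 45.676133) = 0.1463702
|H|_dB = 20*log10(0.1463702) = -16.69 dB

fc = 1.26509 Hz; |H(8.55 Hz)| = -16.69 dB


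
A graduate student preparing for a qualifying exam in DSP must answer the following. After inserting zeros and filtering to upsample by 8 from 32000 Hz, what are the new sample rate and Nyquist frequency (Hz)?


Step 1 — output sample rate after interpolation by L:
fs_out = L * fs_in = 8 * 32000 = 256000 Hz

Step 2 — Nyquist frequency of the output stream:
f_Nyq = fs_out / 2 = 256000 / 2 = 128000.0 Hz

fs_out = 256000 Hz; f_Nyquist = 128000.0 Hz


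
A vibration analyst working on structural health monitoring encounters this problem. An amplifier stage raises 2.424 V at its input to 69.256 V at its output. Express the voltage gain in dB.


Voltage gain in dB:
G = 20 * log10(Vout / Vin)
  = 20 * log10(69.256 / 2.424)
  = 20 * log10(28.570957)
  = 20 * 1.455925
  = 29.12 dB

29.12 dB


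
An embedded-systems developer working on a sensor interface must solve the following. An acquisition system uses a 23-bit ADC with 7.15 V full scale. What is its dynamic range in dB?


Dynamic range from full-scale to LSB:
V_min = V_max / 2^bits = 7.15 / 2^23
DR = 20 * log10(V_max / V_min)
   = 20 * log10(2^23)
   = 20 * 23 * log10(2)
   = 138.47 dB

138.47 dB


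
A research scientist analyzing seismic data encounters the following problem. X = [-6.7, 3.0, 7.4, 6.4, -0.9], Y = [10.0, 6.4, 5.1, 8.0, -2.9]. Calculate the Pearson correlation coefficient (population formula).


Pearson correlation coefficient (population):
r = cov(X,Y) / (std(X) * std(Y))
Mean X = 1.84, Mean Y = 5.32
Cov(X,Y) = -1.0388
Std(X) = 5.167049, Std(Y) = 4.424206
r = -0.0454

-0.0454


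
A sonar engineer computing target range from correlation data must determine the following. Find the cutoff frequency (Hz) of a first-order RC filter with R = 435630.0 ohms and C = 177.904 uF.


Cutoff frequency of a first-order RC filter:
fc = 1 / (2 * pi * R * C)
C = 177.904 uF = 0.000177904 F
fc = 1 / (2 * pi * 435630.0 * 0.000177904)
   = 1 / 486.94886890979
   = 0.002054 Hz

0.002054 Hz


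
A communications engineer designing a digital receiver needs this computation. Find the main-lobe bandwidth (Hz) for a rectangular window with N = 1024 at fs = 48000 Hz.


Main lobe width for a rectangular window:
Width = 2 * fs / N
      = 2 * 48000 / 1024
      = 96000 / 1024
      = 93.75 Hz

93.75 Hz


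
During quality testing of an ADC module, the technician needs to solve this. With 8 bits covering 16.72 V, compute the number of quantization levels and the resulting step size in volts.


Step 1 — number of quantization levels:
L = 2^N = 2^8 = 256

Step 2 — LSB step size:
delta = Vfs / L
      = 16.72 / 256
      = 0.0653125 V

Levels = 256; step size = 0.0653125 V


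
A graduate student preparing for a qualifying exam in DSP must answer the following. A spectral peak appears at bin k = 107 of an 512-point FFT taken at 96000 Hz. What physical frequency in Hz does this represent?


Frequency of DFT bin k:
f_k = k * fs / N
    = 107 * 96000 / 512
    = 10272000 / 512
    = 20062.5 Hz

20062.5 Hz


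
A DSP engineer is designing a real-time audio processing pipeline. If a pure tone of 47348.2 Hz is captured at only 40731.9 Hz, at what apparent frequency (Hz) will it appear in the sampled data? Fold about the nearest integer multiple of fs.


Compute the nearest integer multiple of fs to the signal:
n = round(47348.2 / 40731.9) = 1
f_alias = |47348.2 - 1 * 40731.9|
        = |47348.2 - 40731.9|
        = 6616.3 Hz

6616.3


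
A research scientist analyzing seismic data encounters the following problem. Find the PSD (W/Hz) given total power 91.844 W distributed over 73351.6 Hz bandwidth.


Power spectral density:
PSD = P / BW
    = 91.844 / 73351.6
    = 0.00125211 W/Hz

0.00125211 W/Hz


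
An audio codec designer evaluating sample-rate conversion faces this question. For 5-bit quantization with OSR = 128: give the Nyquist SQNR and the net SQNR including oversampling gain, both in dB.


Step 1 — baseline SQNR at Nyquist:
SQNR_base = 6.02*N + 1.76
          = 6.02*5 + 1.76
          = 31.86 dB

Step 2 — oversampling processing gain:
G = 10*log10(OSR) = 10*log10(128) = 21.07 dB

Step 3 — total:
SQNR_total = 31.86 + 21.07 = 52.93 dB

Base SQNR = 31.86 dB; oversampled SQNR = 52.93 dB


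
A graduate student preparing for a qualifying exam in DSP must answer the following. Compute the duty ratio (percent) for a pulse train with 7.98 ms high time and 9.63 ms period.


Duty cycle as a percentage:
DC = (t_on / T) * 100
   = (7.98 / 9.63) * 100
   = 0.82866 * 100
   = 82.87 %

82.87 %


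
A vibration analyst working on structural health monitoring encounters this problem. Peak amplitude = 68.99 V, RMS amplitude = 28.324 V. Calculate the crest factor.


Crest factor is the ratio of peak to RMS:
CF = V_peak / V_rms
   = 68.99 / 28.324
   = 2.4357

2.4357


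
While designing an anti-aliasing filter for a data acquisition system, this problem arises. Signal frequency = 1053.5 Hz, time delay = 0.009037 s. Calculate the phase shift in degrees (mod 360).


Phase shift from frequency and time delay:
phi = 360 * f * t_delay
    = 360 * 1053.5 * 0.009037
    = 3427.37 degrees
    mod 360 = 187.37 degrees

187.37 degrees


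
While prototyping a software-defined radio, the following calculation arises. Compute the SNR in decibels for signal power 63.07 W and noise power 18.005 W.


SNR in decibels:
SNR = 10 * log10(Ps / Pn)
    = 10 * log10(63.07 / 18.005)
    = 10 * log10(3.5029)
    = 10 * 0.5444
    = 5.44 dB

5.44 dB


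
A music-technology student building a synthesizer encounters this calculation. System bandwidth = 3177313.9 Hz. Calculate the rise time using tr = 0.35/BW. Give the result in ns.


Rise time from bandwidth relationship:
tr = 0.35 / BW
   = 0.35 / 3177313.9
   = 1.101559402e-07 s
   = 110.1559 ns

110.1559 ns


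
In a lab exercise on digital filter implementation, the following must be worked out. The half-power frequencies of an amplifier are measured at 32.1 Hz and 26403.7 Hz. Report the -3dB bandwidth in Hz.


Bandwidth is the difference of -3dB frequencies:
BW = f_high - f_low
   = 26403.7 - 32.1
   = 26371.6 Hz

26371.6 Hz


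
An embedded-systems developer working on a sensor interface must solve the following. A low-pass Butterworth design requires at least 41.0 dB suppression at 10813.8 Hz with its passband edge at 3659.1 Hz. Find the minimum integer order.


Butterworth filter order formula:
n = log10(10^(A/10) - 1) / (2 * log10(f_stop/f_pass))
10^(41.0/10) - 1 = 12588.2541
f_stop/f_pass = 10813.8 / 3659.1 = 2.9553
n = 4.3561 -> ceil = 5

5


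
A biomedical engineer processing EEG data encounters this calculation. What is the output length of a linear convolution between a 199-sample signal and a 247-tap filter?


Linear convolution output length:
L = N + M - 1
  = 199 + 247 - 1
  = 445 samples

445


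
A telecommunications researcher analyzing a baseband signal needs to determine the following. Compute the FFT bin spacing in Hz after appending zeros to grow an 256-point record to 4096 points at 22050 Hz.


Frequency resolution after zero-padding:
N_padded = 256 * 16 = 4096
df = fs / N_padded
   = 22050 / 4096
   = 5.3833 Hz

5.3833 Hz


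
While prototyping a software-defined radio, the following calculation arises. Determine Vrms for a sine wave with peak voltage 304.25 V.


RMS voltage for a sinusoidal waveform:
V_rms = V_peak / sqrt(2)
      = 304.25 / 1.414214
      = 215.137 V

215.137 V


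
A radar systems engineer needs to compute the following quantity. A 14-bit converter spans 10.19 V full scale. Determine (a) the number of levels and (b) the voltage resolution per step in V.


Step 1 — number of quantization levels:
L = 2^N = 2^14 = 16384

Step 2 — LSB step size:
delta = Vfs / L
      = 10.19 / 16384
      = 0.00062195 V

Levels = 16384; step size = 0.00062195 V


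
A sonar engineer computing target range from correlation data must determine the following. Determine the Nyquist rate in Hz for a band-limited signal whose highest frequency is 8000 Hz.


The Nyquist rate is twice the maximum frequency component.
fs_min = 2 * fmax
      = 2 * 8000
      = 16000 Hz

16000


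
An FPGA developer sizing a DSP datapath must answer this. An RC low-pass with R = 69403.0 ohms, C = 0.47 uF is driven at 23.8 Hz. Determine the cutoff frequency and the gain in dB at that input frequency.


Step 1 — cutoff frequency:
fc = 1 / (2*pi*R*C)
C = 0.47 uF = 4.7e-07 F
fc = 1 / (2*pi*69403.0*4.7e-07)
   = 4.87915 Hz

Step 2 — magnitude at f = 23.8 Hz:
|H(f)| = 1 / sqrt(1 + (f/fc)^2)
f/fc = 23.8 / 4.87915 = 4.877899
|H| = 1 / sqrt(1 + 23.793899) = 0.2008295
|H|_dB = 20*log10(0.2008295) = -13.94 dB

fc = 4.87915 Hz; |H(23.8 Hz)| = -13.94 dB


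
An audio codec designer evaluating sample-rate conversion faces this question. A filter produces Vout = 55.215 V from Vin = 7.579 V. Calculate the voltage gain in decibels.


Voltage gain in dB:
G = 20 * log10(Vout / Vin)
  = 20 * log10(55.215 / 7.579)
  = 20 * log10(7.285262)
  = 20 * 0.862445
  = 17.25 dB

17.25 dB


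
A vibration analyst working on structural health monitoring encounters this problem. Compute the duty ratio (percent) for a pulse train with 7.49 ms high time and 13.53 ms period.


Duty cycle as a percentage:
DC = (t_on / T) * 100
   = (7.49 / 13.53) * 100
   = 0.553585 * 100
   = 55.36 %

55.36 %


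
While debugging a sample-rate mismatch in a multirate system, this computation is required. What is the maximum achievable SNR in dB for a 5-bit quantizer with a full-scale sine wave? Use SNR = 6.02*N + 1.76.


Theoretical SNR for a full-scale sinusoid:
SNR = 6.02 * N + 1.76
    = 6.02 * 5 + 1.76
    = 30.1 + 1.76
    = 31.86 dB

31.86 dB


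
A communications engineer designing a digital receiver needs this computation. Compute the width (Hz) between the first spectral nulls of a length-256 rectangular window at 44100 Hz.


Main lobe width for a rectangular window:
Width = 2 * fs / N
      = 2 * 44100 / 256
      = 88200 / 256
      = 344.531 Hz

344.531 Hz


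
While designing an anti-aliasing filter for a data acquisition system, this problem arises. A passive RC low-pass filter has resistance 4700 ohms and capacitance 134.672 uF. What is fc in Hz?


Cutoff frequency of a first-order RC filter:
fc = 1 / (2 * pi * R * C)
C = 134.672 uF = 0.000134672 F
fc = 1 / (2 * pi * 4700 * 0.000134672)
   = 1 / 3.9769949189359
   = 0.251446 Hz

0.251446 Hz


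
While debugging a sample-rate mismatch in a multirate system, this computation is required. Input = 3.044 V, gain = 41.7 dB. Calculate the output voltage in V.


Output voltage from dB gain:
V_out = V_in * 10^(gain_dB / 20)
      = 3.044 * 10^(41.7 / 20)
      = 3.044 * 121.6186
      = 370.207 V

370.207 V


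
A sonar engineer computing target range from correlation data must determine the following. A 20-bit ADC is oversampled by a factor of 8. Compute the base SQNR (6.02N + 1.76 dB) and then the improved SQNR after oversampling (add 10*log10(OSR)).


Step 1 — baseline SQNR at Nyquist:
SQNR_base = 6.02*N + 1.76
          = 6.02*20 + 1.76
          = 122.16 dB

Step 2 — oversampling processing gain:
G = 10*log10(OSR) = 10*log10(8) = 9.03 dB

Step 3 — total:
SQNR_total = 122.16 + 9.03 = 131.19 dB

Base SQNR = 122.16 dB; oversampled SQNR = 131.19 dB


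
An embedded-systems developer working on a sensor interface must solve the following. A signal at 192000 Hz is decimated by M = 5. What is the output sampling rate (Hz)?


Decimation reduces the sample rate:
fs_out = fs_in / M
       = 192000 / 5
       = 38400.0 Hz

38400.0 Hz


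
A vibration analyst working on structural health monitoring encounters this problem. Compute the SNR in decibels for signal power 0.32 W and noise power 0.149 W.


SNR in decibels:
SNR = 10 * log10(Ps / Pn)
    = 10 * log10(0.32 / 0.149)
    = 10 * log10(2.1477)
    = 10 * 0.332
    = 3.32 dB

3.32 dB


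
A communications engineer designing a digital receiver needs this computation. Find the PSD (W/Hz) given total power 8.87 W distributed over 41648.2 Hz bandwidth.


Power spectral density:
PSD = P / BW
    = 8.87 / 41648.2
    = 0.00021297 W/Hz

0.00021297 W/Hz


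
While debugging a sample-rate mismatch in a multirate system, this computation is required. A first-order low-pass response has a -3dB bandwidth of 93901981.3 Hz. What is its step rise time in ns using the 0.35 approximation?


Rise time from bandwidth relationship:
tr = 0.35 / BW
   = 0.35 / 93901981.3
   = 3.727290896e-09 s
   = 3.7273 ns

3.7273 ns


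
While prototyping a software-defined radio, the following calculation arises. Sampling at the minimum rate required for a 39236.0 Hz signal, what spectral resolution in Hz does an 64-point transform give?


Step 1 — Nyquist sampling rate:
fs = 2 * fmax = 2 * 39236.0 = 78472.0 Hz

Step 2 — DFT bin spacing:
df = fs / N = 78472.0 / 64 = 1226.125 Hz

1226.125 Hz


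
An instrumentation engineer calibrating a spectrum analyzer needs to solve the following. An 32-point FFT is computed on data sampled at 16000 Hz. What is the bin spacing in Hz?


DFT frequency resolution:
df = fs / N
   = 16000 / 32
   = 500.0 Hz

500.0 Hz


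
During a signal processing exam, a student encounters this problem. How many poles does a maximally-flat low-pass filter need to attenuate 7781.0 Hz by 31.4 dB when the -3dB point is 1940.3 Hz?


Butterworth filter order formula:
n = log10(10^(A/10) - 1) / (2 * log10(f_stop/f_pass))
10^(31.4/10) - 1 = 1379.3843
f_stop/f_pass = 7781.0 / 1940.3 = 4.0102
n = 2.6027 -> ceil = 3

3


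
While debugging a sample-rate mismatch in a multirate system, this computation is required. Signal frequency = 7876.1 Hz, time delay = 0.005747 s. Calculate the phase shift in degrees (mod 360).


Phase shift from frequency and time delay:
phi = 360 * f * t_delay
    = 360 * 7876.1 * 0.005747
    = 16295.02 degrees
    mod 360 = 95.02 degrees

95.02 degrees


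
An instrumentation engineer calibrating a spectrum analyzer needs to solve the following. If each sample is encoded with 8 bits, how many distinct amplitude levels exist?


Number of quantization levels = 2^N
= 2^8
= 256

256


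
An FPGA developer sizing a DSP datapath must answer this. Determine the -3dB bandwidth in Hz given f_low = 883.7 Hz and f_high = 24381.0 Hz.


Bandwidth is the difference of -3dB frequencies:
BW = f_high - f_low
   = 24381.0 - 883.7
   = 23497.3 Hz

23497.3 Hz


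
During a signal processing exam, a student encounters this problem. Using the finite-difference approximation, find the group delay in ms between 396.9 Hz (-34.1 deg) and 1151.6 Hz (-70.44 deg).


Group delay from phase difference:
tau = -d(phi)/d(omega)
d(phi) = -36.34 deg = -0.634253 rad
d(omega) = 2*pi*(1151.6 - 396.9) = 4741.92 rad/s
tau = -(-0.634253) / 4741.92
    = 0.1338 ms

0.1338 ms


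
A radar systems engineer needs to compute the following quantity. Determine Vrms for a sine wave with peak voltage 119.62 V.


RMS voltage for a sinusoidal waveform:
V_rms = V_peak / sqrt(2)
      = 119.62 / 1.414214
      = 84.584 V

84.584 V


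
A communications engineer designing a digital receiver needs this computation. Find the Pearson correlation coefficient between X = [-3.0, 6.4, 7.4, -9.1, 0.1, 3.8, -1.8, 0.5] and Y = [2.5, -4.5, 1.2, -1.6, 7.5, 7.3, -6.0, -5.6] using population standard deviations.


Pearson correlation coefficient (population):
r = cov(X,Y) / (std(X) * std(Y))
Mean X = 0.5375, Mean Y = 0.1
Cov(X,Y) = 2.9
Std(X) = 5.03933, Std(Y) = 5.090678
r = 0.113

0.113


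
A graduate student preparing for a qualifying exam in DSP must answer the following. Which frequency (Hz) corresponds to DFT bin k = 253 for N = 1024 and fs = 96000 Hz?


Frequency of DFT bin k:
f_k = k * fs / N
    = 253 * 96000 / 1024
    = 24288000 / 1024
    = 23718.75 Hz

23718.75 Hz


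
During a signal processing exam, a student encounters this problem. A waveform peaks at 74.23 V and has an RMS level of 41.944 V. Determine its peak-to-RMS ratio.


Crest factor is the ratio of peak to RMS:
CF = V_peak / V_rms
   = 74.23 / 41.944
   = 1.7697

1.7697


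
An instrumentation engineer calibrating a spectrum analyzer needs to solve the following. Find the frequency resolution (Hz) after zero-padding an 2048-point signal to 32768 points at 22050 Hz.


Frequency resolution after zero-padding:
N_padded = 2048 * 16 = 32768
df = fs / N_padded
   = 22050 / 32768
   = 0.6729 Hz

0.6729 Hz


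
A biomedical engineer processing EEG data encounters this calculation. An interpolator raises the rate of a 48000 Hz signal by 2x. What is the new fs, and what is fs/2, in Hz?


Step 1 — output sample rate after interpolation by L:
fs_out = L * fs_in = 2 * 48000 = 96000 Hz

Step 2 — Nyquist frequency of the output stream:
f_Nyq = fs_out / 2 = 96000 / 2 = 48000.0 Hz

fs_out = 96000 Hz; f_Nyquist = 48000.0 Hz


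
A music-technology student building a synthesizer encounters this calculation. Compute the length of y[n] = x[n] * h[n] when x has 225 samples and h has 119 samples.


Linear convolution output length:
L = N + M - 1
  = 225 + 119 - 1
  = 343 samples

343


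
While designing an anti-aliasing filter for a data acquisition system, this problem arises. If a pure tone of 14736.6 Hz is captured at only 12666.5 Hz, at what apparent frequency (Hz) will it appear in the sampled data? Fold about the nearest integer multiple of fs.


Compute the nearest integer multiple of fs to the signal:
n = round(14736.6 / 12666.5) = 1
f_alias = |14736.6 - 1 * 12666.5|
        = |14736.6 - 12666.5|
        = 2070.1 Hz

2070.1


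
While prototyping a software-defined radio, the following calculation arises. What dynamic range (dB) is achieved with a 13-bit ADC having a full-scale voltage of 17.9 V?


Dynamic range from full-scale to LSB:
V_min = V_max / 2^bits = 17.9 / 2^13
DR = 20 * log10(V_max / V_min)
   = 20 * log10(2^13)
   = 20 * 13 * log10(2)
   = 78.27 dB

78.27 dB


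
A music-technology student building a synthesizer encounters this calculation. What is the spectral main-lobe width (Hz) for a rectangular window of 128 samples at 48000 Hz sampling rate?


Main lobe width for a rectangular window:
Width = 2 * fs / N
      = 2 * 48000 / 128
      = 96000 / 128
      = 750.0 Hz

750.0 Hz


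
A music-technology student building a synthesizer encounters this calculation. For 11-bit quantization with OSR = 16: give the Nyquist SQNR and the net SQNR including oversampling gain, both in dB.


Step 1 — baseline SQNR at Nyquist:
SQNR_base = 6.02*N + 1.76
          = 6.02*11 + 1.76
          = 67.98 dB

Step 2 — oversampling processing gain:
G = 10*log10(OSR) = 10*log10(16) = 12.04 dB

Step 3 — total:
SQNR_total = 67.98 + 12.04 = 80.02 dB

Base SQNR = 67.98 dB; oversampled SQNR = 80.02 dB


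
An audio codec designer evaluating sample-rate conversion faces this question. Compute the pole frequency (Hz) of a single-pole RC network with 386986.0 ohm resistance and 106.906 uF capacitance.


Cutoff frequency of a first-order RC filter:
fc = 1 / (2 * pi * R * C)
C = 106.906 uF = 0.000106906 F
fc = 1 / (2 * pi * 386986.0 * 0.000106906)
   = 1 / 259.94244672698
   = 0.003847 Hz

0.003847 Hz


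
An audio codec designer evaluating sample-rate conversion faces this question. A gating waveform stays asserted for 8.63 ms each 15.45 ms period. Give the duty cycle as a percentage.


Duty cycle as a percentage:
DC = (t_on / T) * 100
   = (8.63 / 15.45) * 100
   = 0.558576 * 100
   = 55.86 %

55.86 %


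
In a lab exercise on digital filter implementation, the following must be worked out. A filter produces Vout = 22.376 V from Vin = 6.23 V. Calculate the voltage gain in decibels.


Voltage gain in dB:
G = 20 * log10(Vout / Vin)
  = 20 * log10(22.376 / 6.23)
  = 20 * log10(3.591653)
  = 20 * 0.555294
  = 11.11 dB

11.11 dB


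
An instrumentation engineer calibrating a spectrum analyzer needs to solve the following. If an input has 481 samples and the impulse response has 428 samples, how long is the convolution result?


Linear convolution output length:
L = N + M - 1
  = 481 + 428 - 1
  = 908 samples

908


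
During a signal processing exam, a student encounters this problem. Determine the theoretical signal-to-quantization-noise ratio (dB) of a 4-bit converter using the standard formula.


Theoretical SNR for a full-scale sinusoid:
SNR = 6.02 * N + 1.76
    = 6.02 * 4 + 1.76
    = 24.08 + 1.76
    = 25.84 dB

25.84 dB


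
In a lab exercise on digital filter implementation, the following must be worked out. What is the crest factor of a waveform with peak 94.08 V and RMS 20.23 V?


Crest factor is the ratio of peak to RMS:
CF = V_peak / V_rms
   = 94.08 / 20.23
   = 4.6505

4.6505


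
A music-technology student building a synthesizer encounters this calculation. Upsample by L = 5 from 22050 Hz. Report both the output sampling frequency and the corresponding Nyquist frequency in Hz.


Step 1 — output sample rate after interpolation by L:
fs_out = L * fs_in = 5 * 22050 = 110250 Hz

Step 2 — Nyquist frequency of the output stream:
f_Nyq = fs_out / 2 = 110250 / 2 = 55125.0 Hz

fs_out = 110250 Hz; f_Nyquist = 55125.0 Hz


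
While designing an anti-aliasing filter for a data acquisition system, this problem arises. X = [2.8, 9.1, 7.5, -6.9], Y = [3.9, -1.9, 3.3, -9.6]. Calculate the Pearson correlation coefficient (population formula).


Pearson correlation coefficient (population):
r = cov(X,Y) / (std(X) * std(Y))
Mean X = 3.125, Mean Y = -1.075
Cov(X,Y) = 24.514375
Std(X) = 6.233929, Std(Y) = 5.414044
r = 0.7263

0.7263


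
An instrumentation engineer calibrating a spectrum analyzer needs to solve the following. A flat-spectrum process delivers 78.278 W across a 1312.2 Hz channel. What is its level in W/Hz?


Power spectral density:
PSD = P / BW
    = 78.278 / 1312.2
    = 0.05965402 W/Hz

0.05965402 W/Hz


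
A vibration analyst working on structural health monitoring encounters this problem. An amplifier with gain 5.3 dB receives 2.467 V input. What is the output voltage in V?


Output voltage from dB gain:
V_out = V_in * 10^(gain_dB / 20)
      = 2.467 * 10^(5.3 / 20)
      = 2.467 * 1.840772
      = 4.5412 V

4.5412 V


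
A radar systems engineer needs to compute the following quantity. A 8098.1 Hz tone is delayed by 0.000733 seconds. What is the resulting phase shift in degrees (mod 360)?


Phase shift from frequency and time delay:
phi = 360 * f * t_delay
    = 360 * 8098.1 * 0.000733
    = 2136.93 degrees
    mod 360 = 336.93 degrees

336.93 degrees


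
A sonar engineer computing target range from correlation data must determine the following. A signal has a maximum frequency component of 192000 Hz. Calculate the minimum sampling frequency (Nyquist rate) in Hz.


The Nyquist rate is twice the maximum frequency component.
fs_min = 2 * fmax
      = 2 * 192000
      = 384000 Hz

384000


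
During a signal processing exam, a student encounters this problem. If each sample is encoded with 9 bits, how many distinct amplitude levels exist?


Number of quantization levels = 2^N
= 2^9
= 512

512


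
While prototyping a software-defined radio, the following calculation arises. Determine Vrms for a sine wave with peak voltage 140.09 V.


RMS voltage for a sinusoidal waveform:
V_rms = V_peak / sqrt(2)
      = 140.09 / 1.414214
      = 99.059 V

99.059 V


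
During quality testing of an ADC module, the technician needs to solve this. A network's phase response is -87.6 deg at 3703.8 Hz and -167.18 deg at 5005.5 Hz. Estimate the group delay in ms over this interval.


Group delay from phase difference:
tau = -d(phi)/d(omega)
d(phi) = -79.58 deg = -1.388933 rad
d(omega) = 2*pi*(5005.5 - 3703.8) = 8178.8223 rad/s
tau = -(-1.388933) / 8178.8223
    = 0.1698 ms

0.1698 ms


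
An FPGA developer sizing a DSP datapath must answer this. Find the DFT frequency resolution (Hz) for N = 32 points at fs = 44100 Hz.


DFT frequency resolution:
df = fs / N
   = 44100 / 32
   = 1378.125 Hz

1378.125 Hz


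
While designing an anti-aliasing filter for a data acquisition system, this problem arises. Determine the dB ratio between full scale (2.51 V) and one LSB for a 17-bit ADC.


Dynamic range from full-scale to LSB:
V_min = V_max / 2^bits = 2.51 / 2^17
DR = 20 * log10(V_max / V_min)
   = 20 * log10(2^17)
   = 20 * 17 * log10(2)
   = 102.35 dB

102.35 dB


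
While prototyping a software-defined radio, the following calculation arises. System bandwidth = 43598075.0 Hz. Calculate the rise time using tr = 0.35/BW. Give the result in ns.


Rise time from bandwidth relationship:
tr = 0.35 / BW
   = 0.35 / 43598075.0
   = 8.027877378e-09 s
   = 8.0279 ns

8.0279 ns


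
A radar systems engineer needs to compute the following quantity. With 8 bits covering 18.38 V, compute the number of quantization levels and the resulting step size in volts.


Step 1 — number of quantization levels:
L = 2^N = 2^8 = 256

Step 2 — LSB step size:
delta = Vfs / L
      = 18.38 / 256
      = 0.07179687 V

Levels = 256; step size = 0.07179687 V


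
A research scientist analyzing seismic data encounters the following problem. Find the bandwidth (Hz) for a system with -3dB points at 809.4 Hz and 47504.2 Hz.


Bandwidth is the difference of -3dB frequencies:
BW = f_high - f_low
   = 47504.2 - 809.4
   = 46694.8 Hz

46694.8 Hz


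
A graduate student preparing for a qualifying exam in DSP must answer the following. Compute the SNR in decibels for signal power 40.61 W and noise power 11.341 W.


SNR in decibels:
SNR = 10 * log10(Ps / Pn)
    = 10 * log10(40.61 / 11.341)
    = 10 * log10(3.5808)
    = 10 * 0.554
    = 5.54 dB

5.54 dB


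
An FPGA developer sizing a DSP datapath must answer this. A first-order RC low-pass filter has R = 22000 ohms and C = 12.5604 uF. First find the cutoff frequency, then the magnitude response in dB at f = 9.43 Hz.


Step 1 — cutoff frequency:
fc = 1 / (2*pi*R*C)
C = 12.5604 uF = 1.25604e-05 F
fc = 1 / (2*pi*22000*1.25604e-05)
   = 0.575962 Hz

Step 2 — magnitude at f = 9.43 Hz:
|H(f)| = 1 / sqrt(1 + (f/fc)^2)
f/fc = 9.43 / 0.575962 = 16.372608
|H| = 1 / sqrt(1 + 268.062293) = 0.060964
|H|_dB = 20*log10(0.060964) = -24.3 dB

fc = 0.575962 Hz; |H(9.43 Hz)| = -24.3 dB


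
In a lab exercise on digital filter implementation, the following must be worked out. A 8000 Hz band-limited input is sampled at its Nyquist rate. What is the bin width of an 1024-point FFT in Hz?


Step 1 — Nyquist sampling rate:
fs = 2 * fmax = 2 * 8000 = 16000 Hz

Step 2 — DFT bin spacing:
df = fs / N = 16000 / 1024 = 15.625 Hz

15.625 Hz


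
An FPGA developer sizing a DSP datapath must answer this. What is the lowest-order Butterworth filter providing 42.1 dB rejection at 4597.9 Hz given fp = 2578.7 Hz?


Butterworth filter order formula:
n = log10(10^(A/10) - 1) / (2 * log10(f_stop/f_pass))
10^(42.1/10) - 1 = 16217.101
f_stop/f_pass = 4597.9 / 2578.7 = 1.783
n = 8.3811 -> ceil = 9

9


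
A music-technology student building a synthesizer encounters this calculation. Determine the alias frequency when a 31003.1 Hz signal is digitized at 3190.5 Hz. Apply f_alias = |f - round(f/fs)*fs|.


Compute the nearest integer multiple of fs to the signal:
n = round(31003.1 / 3190.5) = 10
f_alias = |31003.1 - 10 * 3190.5|
        = |31003.1 - 31905.0|
        = 901.9 Hz

901.9


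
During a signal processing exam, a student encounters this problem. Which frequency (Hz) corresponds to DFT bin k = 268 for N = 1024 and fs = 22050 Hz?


Frequency of DFT bin k:
f_k = k * fs / N
    = 268 * 22050 / 1024
    = 5909400 / 1024
    = 5770.898 Hz

5770.898 Hz


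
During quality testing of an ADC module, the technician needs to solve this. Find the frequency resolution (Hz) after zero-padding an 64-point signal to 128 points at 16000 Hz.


Frequency resolution after zero-padding:
N_padded = 64 * 2 = 128
df = fs / N_padded
   = 16000 / 128
   = 125.0 Hz

125.0 Hz


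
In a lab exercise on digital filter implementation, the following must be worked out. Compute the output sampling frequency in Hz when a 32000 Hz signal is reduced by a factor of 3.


Decimation reduces the sample rate:
fs_out = fs_in / M
       = 32000 / 3
       = 10666.6667 Hz

10666.6667 Hz


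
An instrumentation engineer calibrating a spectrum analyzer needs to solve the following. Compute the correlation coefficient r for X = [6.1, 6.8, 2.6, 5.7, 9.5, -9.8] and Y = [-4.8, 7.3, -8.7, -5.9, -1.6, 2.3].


Pearson correlation coefficient (population):
r = cov(X,Y) / (std(X) * std(Y))
Mean X = 3.4833, Mean Y = -1.9
Cov(X,Y) = -5.653333
Std(X) = 6.274131, Std(Y) = 5.369978
r = -0.1678

-0.1678


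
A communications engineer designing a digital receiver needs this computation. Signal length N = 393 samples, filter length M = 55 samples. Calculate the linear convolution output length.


Linear convolution output length:
L = N + M - 1
  = 393 + 55 - 1
  = 447 samples

447


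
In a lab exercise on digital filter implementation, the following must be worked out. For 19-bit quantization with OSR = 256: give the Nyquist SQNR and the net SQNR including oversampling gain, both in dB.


Step 1 — baseline SQNR at Nyquist:
SQNR_base = 6.02*N + 1.76
          = 6.02*19 + 1.76
          = 116.14 dB

Step 2 — oversampling processing gain:
G = 10*log10(OSR) = 10*log10(256) = 24.08 dB

Step 3 — total:
SQNR_total = 116.14 + 24.08 = 140.22 dB

Base SQNR = 116.14 dB; oversampled SQNR = 140.22 dB


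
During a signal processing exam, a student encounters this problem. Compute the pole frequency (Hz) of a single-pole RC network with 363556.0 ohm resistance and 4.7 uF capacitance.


Cutoff frequency of a first-order RC filter:
fc = 1 / (2 * pi * R * C)
C = 4.7 uF = 4.7e-06 F
fc = 1 / (2 * pi * 363556.0 * 4.7e-06)
   = 1 / 10.736161672424
   = 0.093143 Hz

0.093143 Hz


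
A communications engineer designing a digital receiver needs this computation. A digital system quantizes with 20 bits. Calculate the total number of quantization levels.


Number of quantization levels = 2^N
= 2^20
= 1048576

1048576


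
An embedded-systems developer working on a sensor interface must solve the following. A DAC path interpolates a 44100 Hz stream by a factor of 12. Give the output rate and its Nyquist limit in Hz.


Step 1 — output sample rate after interpolation by L:
fs_out = L * fs_in = 12 * 44100 = 529200 Hz

Step 2 — Nyquist frequency of the output stream:
f_Nyq = fs_out / 2 = 529200 / 2 = 264600.0 Hz

fs_out = 529200 Hz; f_Nyquist = 264600.0 Hz


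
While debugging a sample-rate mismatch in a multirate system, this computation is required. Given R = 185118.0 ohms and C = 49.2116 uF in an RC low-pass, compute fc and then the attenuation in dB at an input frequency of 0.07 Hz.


Step 1 — cutoff frequency:
fc = 1 / (2*pi*R*C)
C = 49.2116 uF = 4.92116e-05 F
fc = 1 / (2*pi*185118.0*4.92116e-05)
   = 0.0174704 Hz

Step 2 — magnitude at f = 0.07 Hz:
|H(f)| = 1 / sqrt(1 + (f/fc)^2)
f/fc = 0.07 / 0.0174704 = 4.006777
|H| = 1 / sqrt(1 + 16.054262) = 0.2421495
|H|_dB = 20*log10(0.2421495) = -12.32 dB

fc = 0.0174704 Hz; |H(0.07 Hz)| = -12.32 dB


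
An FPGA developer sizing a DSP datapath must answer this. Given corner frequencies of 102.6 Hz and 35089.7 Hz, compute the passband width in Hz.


Bandwidth is the difference of -3dB frequencies:
BW = f_high - f_low
   = 35089.7 - 102.6
   = 34987.1 Hz

34987.1 Hz


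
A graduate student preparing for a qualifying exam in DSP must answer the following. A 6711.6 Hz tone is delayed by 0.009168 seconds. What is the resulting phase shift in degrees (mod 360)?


Phase shift from frequency and time delay:
phi = 360 * f * t_delay
    = 360 * 6711.6 * 0.009168
    = 22151.5 degrees
    mod 360 = 191.5 degrees

191.5 degrees


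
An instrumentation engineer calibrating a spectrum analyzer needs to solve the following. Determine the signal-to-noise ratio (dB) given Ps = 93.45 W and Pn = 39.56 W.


SNR in decibels:
SNR = 10 * log10(Ps / Pn)
    = 10 * log10(93.45 / 39.56)
    = 10 * log10(2.3622)
    = 10 * 0.3733
    = 3.73 dB

3.73 dB


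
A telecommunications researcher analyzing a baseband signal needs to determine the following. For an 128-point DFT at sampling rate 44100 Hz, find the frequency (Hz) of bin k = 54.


Frequency of DFT bin k:
f_k = k * fs / N
    = 54 * 44100 / 128
    = 2381400 / 128
    = 18604.688 Hz

18604.688 Hz


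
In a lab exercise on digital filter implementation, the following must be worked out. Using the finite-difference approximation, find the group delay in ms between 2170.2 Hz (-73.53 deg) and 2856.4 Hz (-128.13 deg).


Group delay from phase difference:
tau = -d(phi)/d(omega)
d(phi) = -54.6 deg = -0.95295 rad
d(omega) = 2*pi*(2856.4 - 2170.2) = 4311.5218 rad/s
tau = -(-0.95295) / 4311.5218
    = 0.221 ms

0.221 ms


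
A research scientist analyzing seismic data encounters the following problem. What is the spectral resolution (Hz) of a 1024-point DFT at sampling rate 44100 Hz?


DFT frequency resolution:
df = fs / N
   = 44100 / 1024
   = 43.0664 Hz

43.0664 Hz


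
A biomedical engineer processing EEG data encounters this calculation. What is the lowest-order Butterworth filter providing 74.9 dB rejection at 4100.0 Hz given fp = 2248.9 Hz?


Butterworth filter order formula:
n = log10(10^(A/10) - 1) / (2 * log10(f_stop/f_pass))
10^(74.9/10) - 1 = 30902953.3251
f_stop/f_pass = 4100.0 / 2248.9 = 1.8231
n = 14.3589 -> ceil = 15

15


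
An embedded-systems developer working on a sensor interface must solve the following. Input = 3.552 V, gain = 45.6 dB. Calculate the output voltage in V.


Output voltage from dB gain:
V_out = V_in * 10^(gain_dB / 20)
      = 3.552 * 10^(45.6 / 20)
      = 3.552 * 190.546072
      = 676.8196 V

676.8196 V


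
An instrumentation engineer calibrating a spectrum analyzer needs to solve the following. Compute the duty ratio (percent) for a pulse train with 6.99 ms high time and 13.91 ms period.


Duty cycle as a percentage:
DC = (t_on / T) * 100
   = (6.99 / 13.91) * 100
   = 0.502516 * 100
   = 50.25 %

50.25 %


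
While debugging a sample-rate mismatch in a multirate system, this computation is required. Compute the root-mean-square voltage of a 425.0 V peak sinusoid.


RMS voltage for a sinusoidal waveform:
V_rms = V_peak / sqrt(2)
      = 425.0 / 1.414214
      = 300.52 V

300.52 V


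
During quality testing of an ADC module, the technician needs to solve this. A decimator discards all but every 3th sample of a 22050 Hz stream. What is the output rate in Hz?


Decimation reduces the sample rate:
fs_out = fs_in / M
       = 22050 / 3
       = 7350.0 Hz

7350.0 Hz


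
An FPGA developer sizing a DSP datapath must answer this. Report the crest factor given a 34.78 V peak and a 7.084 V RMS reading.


Crest factor is the ratio of peak to RMS:
CF = V_peak / V_rms
   = 34.78 / 7.084
   = 4.9097

4.9097


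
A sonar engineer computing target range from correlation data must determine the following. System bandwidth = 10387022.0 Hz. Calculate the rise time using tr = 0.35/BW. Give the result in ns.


Rise time from bandwidth relationship:
tr = 0.35 / BW
   = 0.35 / 10387022.0
   = 3.369589474e-08 s
   = 33.6959 ns

33.6959 ns


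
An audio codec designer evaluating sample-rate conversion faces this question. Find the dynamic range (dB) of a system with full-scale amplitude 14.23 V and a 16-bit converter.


Dynamic range from full-scale to LSB:
V_min = V_max / 2^bits = 14.23 / 2^16
DR = 20 * log10(V_max / V_min)
   = 20 * log10(2^16)
   = 20 * 16 * log10(2)
   = 96.33 dB

96.33 dB


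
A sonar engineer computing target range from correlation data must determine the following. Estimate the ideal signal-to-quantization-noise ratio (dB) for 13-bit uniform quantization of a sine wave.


Theoretical SNR for a full-scale sinusoid:
SNR = 6.02 * N + 1.76
    = 6.02 * 13 + 1.76
    = 78.26 + 1.76
    = 80.02 dB

80.02 dB


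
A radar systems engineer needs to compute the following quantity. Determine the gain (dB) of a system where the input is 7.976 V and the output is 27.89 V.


Voltage gain in dB:
G = 20 * log10(Vout / Vin)
  = 20 * log10(27.89 / 7.976)
  = 20 * log10(3.49674)
  = 20 * 0.543663
  = 10.87 dB

10.87 dB


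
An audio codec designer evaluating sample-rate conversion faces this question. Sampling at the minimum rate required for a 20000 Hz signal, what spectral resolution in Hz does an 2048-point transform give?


Step 1 — Nyquist sampling rate:
fs = 2 * fmax = 2 * 20000 = 40000 Hz

Step 2 — DFT bin spacing:
df = fs / N = 40000 / 2048 = 19.5312 Hz

19.5312 Hz


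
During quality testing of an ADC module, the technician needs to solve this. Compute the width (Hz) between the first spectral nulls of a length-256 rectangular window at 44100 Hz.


Main lobe width for a rectangular window:
Width = 2 * fs / N
      = 2 * 44100 / 256
      = 88200 / 256
      = 344.531 Hz

344.531 Hz


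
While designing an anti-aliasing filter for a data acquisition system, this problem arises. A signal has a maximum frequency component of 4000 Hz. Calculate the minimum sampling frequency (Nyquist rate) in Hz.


The Nyquist rate is twice the maximum frequency component.
fs_min = 2 * fmax
      = 2 * 4000
      = 8000 Hz

8000
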